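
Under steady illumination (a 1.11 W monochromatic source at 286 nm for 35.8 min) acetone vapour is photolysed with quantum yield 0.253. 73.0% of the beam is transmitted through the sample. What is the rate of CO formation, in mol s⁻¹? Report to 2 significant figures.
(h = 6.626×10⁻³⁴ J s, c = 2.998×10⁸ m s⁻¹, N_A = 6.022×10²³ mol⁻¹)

Photon energy at 286 nm: hc/λ = (6.626×10⁻³⁴)(2.998×10⁸)/(286×10⁻⁹) = 6.946×10⁻¹⁹ J.
Energy delivered: (1.11 W)(2148 s) = 2384 J.
Photons incident: 2384 / 6.946×10⁻¹⁹ = 3.432×10²¹, i.e. 3.432×10²¹/6.022×10²³ = 0.005699 mol.
Fraction absorbed: 1 − 73.0/100 = 0.2700.
Photons absorbed: 0.2700 × 0.005699 = 0.001539 mol.
Product formed: 0.253 × 0.001539 = 3.894×10⁻⁴ mol.
Rate: 3.894×10⁻⁴ / 2148 s = 1.8×10⁻⁷ mol s⁻¹.

1.8×10⁻⁷ mol s⁻¹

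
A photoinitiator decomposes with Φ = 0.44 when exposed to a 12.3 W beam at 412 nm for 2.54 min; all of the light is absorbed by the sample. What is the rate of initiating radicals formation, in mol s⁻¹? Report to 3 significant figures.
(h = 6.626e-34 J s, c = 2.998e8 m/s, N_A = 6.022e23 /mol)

Photon energy at 412 nm: hc/λ = (6.626e-34)(2.998e8)/(412e-9) = 4.822e-19 J.
Energy delivered: (12.3 W)(152.4 s) = 1875 J.
Photons incident: 1875 / 4.822e-19 = 3.888e21, i.e. 3.888e21/6.022e23 = 0.006456 mol.
Product formed: 0.44 × 0.006456 = 0.002841 mol.
Rate: 0.002841 / 152.4 s = 1.86e-5 mol s⁻¹.

1.86e-5 mol s⁻¹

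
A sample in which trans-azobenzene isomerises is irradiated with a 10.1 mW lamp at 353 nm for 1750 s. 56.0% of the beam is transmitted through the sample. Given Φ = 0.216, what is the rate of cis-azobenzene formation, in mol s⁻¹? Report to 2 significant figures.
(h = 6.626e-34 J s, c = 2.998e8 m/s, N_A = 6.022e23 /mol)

2.8e-9 mol s⁻¹

Photon energy at 353 nm: hc/λ = (6.626e-34)(2.998e8)/(353e-9) = 5.627e-19 J.
Energy delivered: (10.1 mW)(1750 s) = 17.68 J.
Photons incident: 17.68 / 5.627e-19 = 3.142e19, i.e. 3.142e19/6.022e23 = 5.218e-5 mol.
Fraction absorbed: 1 − 56.0/100 = 0.4400.
Photons absorbed: 0.4400 × 5.218e-5 = 2.296e-5 mol.
Product formed: 0.216 × 2.296e-5 = 4.959e-6 mol.
Rate: 4.959e-6 / 1750 s = 2.8e-9 mol s⁻¹.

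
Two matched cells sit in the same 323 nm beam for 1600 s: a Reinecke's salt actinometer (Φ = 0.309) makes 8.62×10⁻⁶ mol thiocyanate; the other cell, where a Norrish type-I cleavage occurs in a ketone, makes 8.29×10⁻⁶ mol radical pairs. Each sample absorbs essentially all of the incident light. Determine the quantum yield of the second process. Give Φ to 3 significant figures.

Photons absorbed by the actinometer: 8.62×10⁻⁶ / 0.309 = 2.790×10⁻⁵ mol.
Φ(unknown) = 8.29×10⁻⁶ / 2.790×10⁻⁵ = 0.297.

Φ = 0.297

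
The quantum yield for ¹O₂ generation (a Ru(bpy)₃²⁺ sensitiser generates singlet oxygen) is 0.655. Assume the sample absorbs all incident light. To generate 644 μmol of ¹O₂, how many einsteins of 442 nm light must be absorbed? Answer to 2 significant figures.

9.8e-4 einstein

Product: 644 μmol = 6.44e-4 mol.
Photons that must be absorbed: 6.44e-4 / 0.655 = 9.832e-4 mol.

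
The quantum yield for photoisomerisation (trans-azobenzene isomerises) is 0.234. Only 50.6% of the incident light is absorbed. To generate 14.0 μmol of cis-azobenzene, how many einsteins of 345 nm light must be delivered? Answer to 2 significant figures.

1.2e-4 einstein

Product: 14.0 μmol = 1.40e-5 mol.
Photons that must be absorbed: 1.40e-5 / 0.234 = 5.983e-5 mol.
Incident photons needed: 5.983e-5 / 0.506 = 1.182e-4 mol.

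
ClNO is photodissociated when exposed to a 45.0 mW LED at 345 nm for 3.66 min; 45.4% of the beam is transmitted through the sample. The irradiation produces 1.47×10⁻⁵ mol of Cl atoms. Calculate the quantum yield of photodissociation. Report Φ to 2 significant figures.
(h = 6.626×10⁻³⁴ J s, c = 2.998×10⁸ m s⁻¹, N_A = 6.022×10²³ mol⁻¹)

Φ = 0.94

Photon energy at 345 nm: hc/λ = (6.626×10⁻³⁴)(2.998×10⁸)/(345×10⁻⁹) = 5.758×10⁻¹⁹ J.
Energy delivered: (45.0 mW)(219.6 s) = 9.882 J.
Photons incident: 9.882 / 5.758×10⁻¹⁹ = 1.716×10¹⁹, i.e. 1.716×10¹⁹/6.022×10²³ = 2.850×10⁻⁵ mol.
Fraction absorbed: 1 − 45.4/100 = 0.5460.
Photons absorbed: 0.5460 × 2.850×10⁻⁵ = 1.556×10⁻⁵ mol.
Φ = 1.47×10⁻⁵ mol / 1.556×10⁻⁵ mol photons = 0.94.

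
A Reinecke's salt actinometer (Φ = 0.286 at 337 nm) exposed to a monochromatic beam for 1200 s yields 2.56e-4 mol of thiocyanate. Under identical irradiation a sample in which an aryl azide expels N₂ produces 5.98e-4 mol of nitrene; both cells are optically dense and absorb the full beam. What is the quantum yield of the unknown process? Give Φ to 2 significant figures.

Photons absorbed by the actinometer: 2.56e-4 / 0.286 = 8.951e-4 mol.
Φ(unknown) = 5.98e-4 / 8.951e-4 = 0.67.

Φ = 0.67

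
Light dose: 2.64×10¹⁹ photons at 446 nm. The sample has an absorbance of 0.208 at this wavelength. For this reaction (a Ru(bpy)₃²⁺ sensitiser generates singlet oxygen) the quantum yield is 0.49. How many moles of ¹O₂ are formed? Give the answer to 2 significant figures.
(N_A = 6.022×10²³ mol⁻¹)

Moles of photons: 2.64×10¹⁹ / 6.022×10²³ = 4.384×10⁻⁵ mol.
Fraction absorbed: 1 − 10^(−0.208) = 0.3806.
Photons absorbed: 0.3806 × 4.384×10⁻⁵ = 1.669×10⁻⁵ mol.
Product: Φ × n_abs = 0.49 × 1.669×10⁻⁵ = 8.178×10⁻⁶ mol.

8.2×10⁻⁶ mol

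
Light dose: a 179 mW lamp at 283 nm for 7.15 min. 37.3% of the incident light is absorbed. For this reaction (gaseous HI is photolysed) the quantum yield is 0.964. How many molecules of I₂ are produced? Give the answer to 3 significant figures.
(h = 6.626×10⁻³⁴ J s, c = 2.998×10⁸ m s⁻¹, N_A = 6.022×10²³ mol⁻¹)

3.93×10¹⁹ molecules

Photon energy at 283 nm: hc/λ = (6.626×10⁻³⁴)(2.998×10⁸)/(283×10⁻⁹) = 7.019×10⁻¹⁹ J.
Energy delivered: (179 mW)(429 s) = 76.79 J.
Photons incident: 76.79 / 7.019×10⁻¹⁹ = 1.094×10²⁰, i.e. 1.094×10²⁰/6.022×10²³ = 1.817×10⁻⁴ mol.
Photons absorbed: 0.373 × 1.817×10⁻⁴ = 6.777×10⁻⁵ mol.
Product: Φ × n_abs = 0.964 × 6.777×10⁻⁵ = 6.533×10⁻⁵ mol.
As a count: 6.533×10⁻⁵ × 6.022×10²³ = 3.93×10¹⁹.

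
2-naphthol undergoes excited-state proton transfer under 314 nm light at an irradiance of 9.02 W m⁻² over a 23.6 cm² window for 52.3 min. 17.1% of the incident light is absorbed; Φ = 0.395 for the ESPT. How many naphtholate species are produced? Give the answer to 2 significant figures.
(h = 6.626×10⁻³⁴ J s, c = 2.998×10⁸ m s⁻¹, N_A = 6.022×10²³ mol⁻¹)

Photon energy at 314 nm: hc/λ = (6.626×10⁻³⁴)(2.998×10⁸)/(314×10⁻⁹) = 6.326×10⁻¹⁹ J.
Energy delivered: (9.02 W m⁻²)(23.6×10⁻⁴ m²)(3138 s) = 66.80 J.
Photons incident: 66.80 / 6.326×10⁻¹⁹ = 1.056×10²⁰, i.e. 1.056×10²⁰/6.022×10²³ = 1.754×10⁻⁴ mol.
Photons absorbed: 0.171 × 1.754×10⁻⁴ = 2.999×10⁻⁵ mol.
Product: Φ × n_abs = 0.395 × 2.999×10⁻⁵ = 1.185×10⁻⁵ mol.
As a count: 1.185×10⁻⁵ × 6.022×10²³ = 7.1×10¹⁸.

7.1×10¹⁸ species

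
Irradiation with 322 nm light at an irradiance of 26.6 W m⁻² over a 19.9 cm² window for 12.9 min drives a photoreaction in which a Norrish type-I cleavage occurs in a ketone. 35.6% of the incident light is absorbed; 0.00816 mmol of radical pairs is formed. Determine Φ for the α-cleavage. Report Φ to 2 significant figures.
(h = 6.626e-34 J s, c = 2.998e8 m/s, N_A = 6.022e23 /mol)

Φ = 0.21

Product: 0.00816 mmol = 8.16e-6 mol.
Photon energy at 322 nm: hc/λ = (6.626e-34)(2.998e8)/(322e-9) = 6.169e-19 J.
Energy delivered: (26.6 W m⁻²)(19.9e-4 m²)(774 s) = 40.97 J.
Photons incident: 40.97 / 6.169e-19 = 6.641e19, i.e. 6.641e19/6.022e23 = 1.103e-4 mol.
Photons absorbed: 0.356 × 1.103e-4 = 3.927e-5 mol.
Φ = 8.16e-6 mol / 3.927e-5 mol photons = 0.21.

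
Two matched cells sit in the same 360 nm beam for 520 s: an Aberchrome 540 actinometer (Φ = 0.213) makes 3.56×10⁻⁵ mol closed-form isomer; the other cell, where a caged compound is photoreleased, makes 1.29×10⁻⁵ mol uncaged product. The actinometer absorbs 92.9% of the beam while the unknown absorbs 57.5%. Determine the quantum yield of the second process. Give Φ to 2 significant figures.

Φ = 0.12

Photons absorbed by the actinometer: 3.56×10⁻⁵ / 0.213 = 1.671×10⁻⁴ mol.
Incident flux: 1.671×10⁻⁴ / 0.929 = 1.799×10⁻⁴ einstein.
Absorbed by unknown: 0.575 × 1.799×10⁻⁴ = 1.034×10⁻⁴ mol.
Φ(unknown) = 1.29×10⁻⁵ / 1.034×10⁻⁴ = 0.12.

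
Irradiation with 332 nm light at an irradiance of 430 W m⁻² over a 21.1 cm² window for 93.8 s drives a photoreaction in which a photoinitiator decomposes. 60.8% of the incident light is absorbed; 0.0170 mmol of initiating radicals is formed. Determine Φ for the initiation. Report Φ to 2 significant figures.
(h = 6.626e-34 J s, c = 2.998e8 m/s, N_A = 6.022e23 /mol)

Φ = 0.12

Product: 0.0170 mmol = 1.70e-5 mol.
Photon energy at 332 nm: hc/λ = (6.626e-34)(2.998e8)/(332e-9) = 5.983e-19 J.
Energy delivered: (430 W m⁻²)(21.1e-4 m²)(93.8 s) = 85.10 J.
Photons incident: 85.10 / 5.983e-19 = 1.422e20, i.e. 1.422e20/6.022e23 = 2.361e-4 mol.
Photons absorbed: 0.608 × 2.361e-4 = 1.435e-4 mol.
Φ = 1.70e-5 mol / 1.435e-4 mol photons = 0.12.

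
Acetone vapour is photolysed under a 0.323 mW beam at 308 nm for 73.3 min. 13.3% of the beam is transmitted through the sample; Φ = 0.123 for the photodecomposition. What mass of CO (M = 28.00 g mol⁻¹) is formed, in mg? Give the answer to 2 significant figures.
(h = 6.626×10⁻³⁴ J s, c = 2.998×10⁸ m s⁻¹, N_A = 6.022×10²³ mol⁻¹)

0.011 mg

Photon energy at 308 nm: hc/λ = (6.626×10⁻³⁴)(2.998×10⁸)/(308×10⁻⁹) = 6.450×10⁻¹⁹ J.
Energy delivered: (0.323 mW)(4398 s) = 1.421 J.
Photons incident: 1.421 / 6.450×10⁻¹⁹ = 2.203×10¹⁸, i.e. 2.203×10¹⁸/6.022×10²³ = 3.658×10⁻⁶ mol.
Fraction absorbed: 1 − 13.3/100 = 0.8670.
Photons absorbed: 0.8670 × 3.658×10⁻⁶ = 3.171×10⁻⁶ mol.
Product: Φ × n_abs = 0.123 × 3.171×10⁻⁶ = 3.900×10⁻⁷ mol.
Mass: 3.900×10⁻⁷ × 28.00 = 1.092×10⁻⁵ g = 0.011 mg.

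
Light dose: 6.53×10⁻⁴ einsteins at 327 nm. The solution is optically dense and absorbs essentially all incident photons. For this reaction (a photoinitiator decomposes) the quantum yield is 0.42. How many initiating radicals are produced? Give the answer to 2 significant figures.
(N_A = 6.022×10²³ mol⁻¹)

Product: Φ × n_abs = 0.42 × 6.53×10⁻⁴ = 2.743×10⁻⁴ mol.
As a count: 2.743×10⁻⁴ × 6.022×10²³ = 1.7×10²⁰.

1.7×10²⁰ initiating radicals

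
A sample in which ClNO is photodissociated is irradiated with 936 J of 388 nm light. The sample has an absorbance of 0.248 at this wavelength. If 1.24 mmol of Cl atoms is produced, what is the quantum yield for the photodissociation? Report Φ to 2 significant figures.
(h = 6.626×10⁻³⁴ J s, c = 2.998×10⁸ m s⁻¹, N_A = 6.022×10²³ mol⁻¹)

Product: 1.24 mmol = 0.00124 mol.
Photon energy at 388 nm: hc/λ = (6.626×10⁻³⁴)(2.998×10⁸)/(388×10⁻⁹) = 5.120×10⁻¹⁹ J.
Photons incident: 936 / 5.120×10⁻¹⁹ = 1.828×10²¹, i.e. 1.828×10²¹/6.022×10²³ = 0.003036 mol.
Fraction absorbed: 1 − 10^(−0.248) = 0.4351.
Photons absorbed: 0.4351 × 0.003036 = 0.001321 mol.
Φ = 0.00124 mol / 0.001321 mol photons = 0.94.

Φ = 0.94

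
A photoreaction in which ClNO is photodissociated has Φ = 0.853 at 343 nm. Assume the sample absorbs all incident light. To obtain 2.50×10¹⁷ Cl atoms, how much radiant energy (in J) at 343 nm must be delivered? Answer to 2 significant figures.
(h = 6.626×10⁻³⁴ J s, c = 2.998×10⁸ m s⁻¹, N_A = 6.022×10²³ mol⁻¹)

0.17 J

Product: 2.50×10¹⁷ / 6.022×10²³ = 4.151×10⁻⁷ mol.
Photons that must be absorbed: 4.151×10⁻⁷ / 0.853 = 4.866×10⁻⁷ mol.
Photon energy: hc/λ = 5.791×10⁻¹⁹ J; per mole, 3.487×10⁵ J mol⁻¹.
Energy required: 4.866×10⁻⁷ × 3.487×10⁵ = 0.17 J.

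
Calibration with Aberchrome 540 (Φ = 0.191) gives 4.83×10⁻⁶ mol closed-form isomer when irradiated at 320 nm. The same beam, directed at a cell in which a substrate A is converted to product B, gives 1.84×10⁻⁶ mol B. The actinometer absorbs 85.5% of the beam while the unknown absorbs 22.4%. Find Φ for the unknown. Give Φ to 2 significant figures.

Φ = 0.28

Photons absorbed by the actinometer: 4.83×10⁻⁶ / 0.191 = 2.529×10⁻⁵ mol.
Incident flux: 2.529×10⁻⁵ / 0.855 = 2.958×10⁻⁵ einstein.
Absorbed by unknown: 0.224 × 2.958×10⁻⁵ = 6.626×10⁻⁶ mol.
Φ(unknown) = 1.84×10⁻⁶ / 6.626×10⁻⁶ = 0.28.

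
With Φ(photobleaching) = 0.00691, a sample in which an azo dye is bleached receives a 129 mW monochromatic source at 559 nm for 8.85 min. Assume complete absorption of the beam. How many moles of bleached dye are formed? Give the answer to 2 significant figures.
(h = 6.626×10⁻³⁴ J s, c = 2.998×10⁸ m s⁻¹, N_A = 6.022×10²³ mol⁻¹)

Photon energy at 559 nm: hc/λ = (6.626×10⁻³⁴)(2.998×10⁸)/(559×10⁻⁹) = 3.554×10⁻¹⁹ J.
Energy delivered: (129 mW)(531 s) = 68.50 J.
Photons incident: 68.50 / 3.554×10⁻¹⁹ = 1.927×10²⁰, i.e. 1.927×10²⁰/6.022×10²³ = 3.200×10⁻⁴ mol.
Product: Φ × n_abs = 0.00691 × 3.200×10⁻⁴ = 2.211×10⁻⁶ mol.

2.2×10⁻⁶ mol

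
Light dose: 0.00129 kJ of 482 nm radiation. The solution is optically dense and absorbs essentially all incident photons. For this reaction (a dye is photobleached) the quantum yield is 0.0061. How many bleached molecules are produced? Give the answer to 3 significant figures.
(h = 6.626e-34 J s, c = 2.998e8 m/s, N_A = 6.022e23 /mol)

1.91e16 bleached molecules

Photon energy at 482 nm: hc/λ = (6.626e-34)(2.998e8)/(482e-9) = 4.121e-19 J.
Incident energy: 0.00129 kJ = 1.29 J.
Photons incident: 1.29 / 4.121e-19 = 3.130e18, i.e. 3.130e18/6.022e23 = 5.198e-6 mol.
Product: Φ × n_abs = 0.0061 × 5.198e-6 = 3.171e-8 mol.
As a count: 3.171e-8 × 6.022e23 = 1.91e16.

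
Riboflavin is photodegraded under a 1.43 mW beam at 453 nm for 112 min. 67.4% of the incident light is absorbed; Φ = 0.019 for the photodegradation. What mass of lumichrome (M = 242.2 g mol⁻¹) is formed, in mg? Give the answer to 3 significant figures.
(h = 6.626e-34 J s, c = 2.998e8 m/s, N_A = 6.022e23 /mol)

Photon energy at 453 nm: hc/λ = (6.626e-34)(2.998e8)/(453e-9) = 4.385e-19 J.
Energy delivered: (1.43 mW)(6720 s) = 9.610 J.
Photons incident: 9.610 / 4.385e-19 = 2.192e19, i.e. 2.192e19/6.022e23 = 3.640e-5 mol.
Photons absorbed: 0.674 × 3.640e-5 = 2.453e-5 mol.
Product: Φ × n_abs = 0.019 × 2.453e-5 = 4.661e-7 mol.
Mass: 4.661e-7 × 242.2 = 1.129e-4 g = 0.113 mg.

0.113 mg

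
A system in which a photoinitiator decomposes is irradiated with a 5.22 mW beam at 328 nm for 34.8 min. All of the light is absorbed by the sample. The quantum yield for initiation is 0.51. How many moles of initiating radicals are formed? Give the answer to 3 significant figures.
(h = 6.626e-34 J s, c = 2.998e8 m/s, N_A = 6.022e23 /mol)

Photon energy at 328 nm: hc/λ = (6.626e-34)(2.998e8)/(328e-9) = 6.056e-19 J.
Energy delivered: (5.22 mW)(2088 s) = 10.90 J.
Photons incident: 10.90 / 6.056e-19 = 1.800e19, i.e. 1.800e19/6.022e23 = 2.989e-5 mol.
Product: Φ × n_abs = 0.51 × 2.989e-5 = 1.524e-5 mol.

1.52e-5 mol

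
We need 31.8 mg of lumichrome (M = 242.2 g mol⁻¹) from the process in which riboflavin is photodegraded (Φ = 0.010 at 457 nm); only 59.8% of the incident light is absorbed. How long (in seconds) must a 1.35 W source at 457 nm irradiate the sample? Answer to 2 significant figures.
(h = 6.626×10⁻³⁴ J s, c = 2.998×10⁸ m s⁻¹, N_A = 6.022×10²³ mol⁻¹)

Product: 31.8 mg / 242.2 g mol⁻¹ = 1.313×10⁻⁴ mol.
Photons that must be absorbed: 1.313×10⁻⁴ / 0.010 = 0.01313 mol.
Incident photons needed: 0.01313 / 0.598 = 0.02196 mol.
Photon energy: hc/λ = 4.347×10⁻¹⁹ J; per mole, 2.618×10⁵ J mol⁻¹.
Energy required: 0.02196 × 2.618×10⁵ = 5749 J.
Time: 5749 J / 1.35 W = 4300 s.

t ≈ 4300 s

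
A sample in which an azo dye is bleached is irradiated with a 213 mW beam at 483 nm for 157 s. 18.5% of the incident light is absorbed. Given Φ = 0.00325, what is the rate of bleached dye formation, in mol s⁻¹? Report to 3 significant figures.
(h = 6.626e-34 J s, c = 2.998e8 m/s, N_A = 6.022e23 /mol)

Photon energy at 483 nm: hc/λ = (6.626e-34)(2.998e8)/(483e-9) = 4.113e-19 J.
Energy delivered: (213 mW)(157 s) = 33.44 J.
Photons incident: 33.44 / 4.113e-19 = 8.130e19, i.e. 8.130e19/6.022e23 = 1.350e-4 mol.
Photons absorbed: 0.185 × 1.350e-4 = 2.498e-5 mol.
Product formed: 0.00325 × 2.498e-5 = 8.119e-8 mol.
Rate: 8.119e-8 / 157 s = 5.17e-10 mol s⁻¹.

5.17e-10 mol s⁻¹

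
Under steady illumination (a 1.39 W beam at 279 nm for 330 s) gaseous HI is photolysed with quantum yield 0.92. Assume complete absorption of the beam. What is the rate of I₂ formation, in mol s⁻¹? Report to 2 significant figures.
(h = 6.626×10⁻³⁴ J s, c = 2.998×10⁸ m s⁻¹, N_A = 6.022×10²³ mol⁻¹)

Photon energy at 279 nm: hc/λ = (6.626×10⁻³⁴)(2.998×10⁸)/(279×10⁻⁹) = 7.120×10⁻¹⁹ J.
Energy delivered: (1.39 W)(330 s) = 458.7 J.
Photons incident: 458.7 / 7.120×10⁻¹⁹ = 6.442×10²⁰, i.e. 6.442×10²⁰/6.022×10²³ = 0.001070 mol.
Product formed: 0.92 × 0.001070 = 9.844×10⁻⁴ mol.
Rate: 9.844×10⁻⁴ / 330 s = 3.0×10⁻⁶ mol s⁻¹.

3.0×10⁻⁶ mol s⁻¹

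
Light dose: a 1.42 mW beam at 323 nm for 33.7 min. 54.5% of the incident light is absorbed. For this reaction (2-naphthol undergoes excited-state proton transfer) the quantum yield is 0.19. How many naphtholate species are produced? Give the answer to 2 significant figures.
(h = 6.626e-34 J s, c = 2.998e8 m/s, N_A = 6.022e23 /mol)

4.8e17 species

Photon energy at 323 nm: hc/λ = (6.626e-34)(2.998e8)/(323e-9) = 6.150e-19 J.
Energy delivered: (1.42 mW)(2022 s) = 2.871 J.
Photons incident: 2.871 / 6.150e-19 = 4.668e18, i.e. 4.668e18/6.022e23 = 7.752e-6 mol.
Photons absorbed: 0.545 × 7.752e-6 = 4.225e-6 mol.
Product: Φ × n_abs = 0.19 × 4.225e-6 = 8.028e-7 mol.
As a count: 8.028e-7 × 6.022e23 = 4.8e17.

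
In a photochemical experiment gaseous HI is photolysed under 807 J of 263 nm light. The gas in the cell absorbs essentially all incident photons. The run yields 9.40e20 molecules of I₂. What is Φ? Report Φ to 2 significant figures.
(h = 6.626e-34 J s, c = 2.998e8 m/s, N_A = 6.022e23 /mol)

Φ = 0.88

Product: 9.40e20 / 6.022e23 = 0.001561 mol.
Photon energy at 263 nm: hc/λ = (6.626e-34)(2.998e8)/(263e-9) = 7.553e-19 J.
Photons incident: 807 / 7.553e-19 = 1.068e21, i.e. 1.068e21/6.022e23 = 0.001773 mol.
Φ = 0.001561 mol / 0.001773 mol photons = 0.88.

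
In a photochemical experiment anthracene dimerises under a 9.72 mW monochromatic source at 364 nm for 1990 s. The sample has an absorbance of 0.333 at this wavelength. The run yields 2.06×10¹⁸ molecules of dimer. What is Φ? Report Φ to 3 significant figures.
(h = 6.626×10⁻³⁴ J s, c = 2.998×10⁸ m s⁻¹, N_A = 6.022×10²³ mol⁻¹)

Φ = 0.109

Product: 2.06×10¹⁸ / 6.022×10²³ = 3.421×10⁻⁶ mol.
Photon energy at 364 nm: hc/λ = (6.626×10⁻³⁴)(2.998×10⁸)/(364×10⁻⁹) = 5.457×10⁻¹⁹ J.
Energy delivered: (9.72 mW)(1990 s) = 19.34 J.
Photons incident: 19.34 / 5.457×10⁻¹⁹ = 3.544×10¹⁹, i.e. 3.544×10¹⁹/6.022×10²³ = 5.885×10⁻⁵ mol.
Fraction absorbed: 1 − 10^(−0.333) = 0.5355.
Photons absorbed: 0.5355 × 5.885×10⁻⁵ = 3.151×10⁻⁵ mol.
Φ = 3.421×10⁻⁶ mol / 3.151×10⁻⁵ mol photons = 0.109.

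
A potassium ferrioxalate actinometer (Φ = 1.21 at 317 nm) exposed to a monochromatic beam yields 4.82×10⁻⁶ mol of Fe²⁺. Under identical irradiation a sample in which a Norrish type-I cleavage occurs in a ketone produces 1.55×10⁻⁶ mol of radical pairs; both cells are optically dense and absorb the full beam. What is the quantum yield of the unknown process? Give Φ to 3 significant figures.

Φ = 0.389

Photons absorbed by the actinometer: 4.82×10⁻⁶ / 1.21 = 3.983×10⁻⁶ mol.
Φ(unknown) = 1.55×10⁻⁶ / 3.983×10⁻⁶ = 0.389.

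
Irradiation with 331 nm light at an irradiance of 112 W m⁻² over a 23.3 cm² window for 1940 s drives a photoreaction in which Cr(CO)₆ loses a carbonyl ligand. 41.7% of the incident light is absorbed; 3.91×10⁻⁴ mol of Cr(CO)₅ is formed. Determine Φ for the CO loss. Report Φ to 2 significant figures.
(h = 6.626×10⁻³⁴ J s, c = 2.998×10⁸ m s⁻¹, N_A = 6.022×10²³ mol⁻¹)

Photon energy at 331 nm: hc/λ = (6.626×10⁻³⁴)(2.998×10⁸)/(331×10⁻⁹) = 6.001×10⁻¹⁹ J.
Energy delivered: (112 W m⁻²)(23.3×10⁻⁴ m²)(1940 s) = 506.3 J.
Photons incident: 506.3 / 6.001×10⁻¹⁹ = 8.437×10²⁰, i.e. 8.437×10²⁰/6.022×10²³ = 0.001401 mol.
Photons absorbed: 0.417 × 0.001401 = 5.842×10⁻⁴ mol.
Φ = 3.91×10⁻⁴ mol / 5.842×10⁻⁴ mol photons = 0.67.

Φ = 0.67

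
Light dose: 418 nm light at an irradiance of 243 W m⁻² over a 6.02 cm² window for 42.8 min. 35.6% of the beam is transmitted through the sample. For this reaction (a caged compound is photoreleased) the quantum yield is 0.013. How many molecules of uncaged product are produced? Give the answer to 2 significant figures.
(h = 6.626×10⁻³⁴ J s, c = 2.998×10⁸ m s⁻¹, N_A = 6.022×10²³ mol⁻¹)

6.6×10¹⁸ molecules

Photon energy at 418 nm: hc/λ = (6.626×10⁻³⁴)(2.998×10⁸)/(418×10⁻⁹) = 4.752×10⁻¹⁹ J.
Energy delivered: (243 W m⁻²)(6.02×10⁻⁴ m²)(2568 s) = 375.7 J.
Photons incident: 375.7 / 4.752×10⁻¹⁹ = 7.906×10²⁰, i.e. 7.906×10²⁰/6.022×10²³ = 0.001313 mol.
Fraction absorbed: 1 − 35.6/100 = 0.6440.
Photons absorbed: 0.6440 × 0.001313 = 8.456×10⁻⁴ mol.
Product: Φ × n_abs = 0.013 × 8.456×10⁻⁴ = 1.099×10⁻⁵ mol.
As a count: 1.099×10⁻⁵ × 6.022×10²³ = 6.6×10¹⁸.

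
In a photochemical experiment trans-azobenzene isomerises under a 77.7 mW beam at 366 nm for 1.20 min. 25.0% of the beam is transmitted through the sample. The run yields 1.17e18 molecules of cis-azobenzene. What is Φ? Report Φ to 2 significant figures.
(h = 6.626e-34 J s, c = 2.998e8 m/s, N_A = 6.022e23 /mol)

Product: 1.17e18 / 6.022e23 = 1.943e-6 mol.
Photon energy at 366 nm: hc/λ = (6.626e-34)(2.998e8)/(366e-9) = 5.428e-19 J.
Energy delivered: (77.7 mW)(72 s) = 5.594 J.
Photons incident: 5.594 / 5.428e-19 = 1.031e19, i.e. 1.031e19/6.022e23 = 1.712e-5 mol.
Fraction absorbed: 1 − 25.0/100 = 0.7500.
Photons absorbed: 0.7500 × 1.712e-5 = 1.284e-5 mol.
Φ = 1.943e-6 mol / 1.284e-5 mol photons = 0.15.

Φ = 0.15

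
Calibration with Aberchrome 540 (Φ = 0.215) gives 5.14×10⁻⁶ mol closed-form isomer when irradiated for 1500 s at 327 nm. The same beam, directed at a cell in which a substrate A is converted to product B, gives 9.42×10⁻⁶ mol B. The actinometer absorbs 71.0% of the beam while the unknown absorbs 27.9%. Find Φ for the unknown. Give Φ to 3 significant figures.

Φ = 1.00

Photons absorbed by the actinometer: 5.14×10⁻⁶ / 0.215 = 2.391×10⁻⁵ mol.
Incident flux: 2.391×10⁻⁵ / 0.710 = 3.368×10⁻⁵ einstein.
Absorbed by unknown: 0.279 × 3.368×10⁻⁵ = 9.397×10⁻⁶ mol.
Φ(unknown) = 9.42×10⁻⁶ / 9.397×10⁻⁶ = 1.00.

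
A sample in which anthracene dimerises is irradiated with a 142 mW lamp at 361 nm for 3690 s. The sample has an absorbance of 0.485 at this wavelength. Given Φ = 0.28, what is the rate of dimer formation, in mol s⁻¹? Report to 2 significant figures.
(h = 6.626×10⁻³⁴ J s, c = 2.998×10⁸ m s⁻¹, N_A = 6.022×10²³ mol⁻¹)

8.1×10⁻⁸ mol s⁻¹

Photon energy at 361 nm: hc/λ = (6.626×10⁻³⁴)(2.998×10⁸)/(361×10⁻⁹) = 5.503×10⁻¹⁹ J.
Energy delivered: (142 mW)(3690 s) = 524.0 J.
Photons incident: 524.0 / 5.503×10⁻¹⁹ = 9.522×10²⁰, i.e. 9.522×10²⁰/6.022×10²³ = 0.001581 mol.
Fraction absorbed: 1 − 10^(−0.485) = 0.6727.
Photons absorbed: 0.6727 × 0.001581 = 0.001064 mol.
Product formed: 0.28 × 0.001064 = 2.979×10⁻⁴ mol.
Rate: 2.979×10⁻⁴ / 3690 s = 8.1×10⁻⁸ mol s⁻¹.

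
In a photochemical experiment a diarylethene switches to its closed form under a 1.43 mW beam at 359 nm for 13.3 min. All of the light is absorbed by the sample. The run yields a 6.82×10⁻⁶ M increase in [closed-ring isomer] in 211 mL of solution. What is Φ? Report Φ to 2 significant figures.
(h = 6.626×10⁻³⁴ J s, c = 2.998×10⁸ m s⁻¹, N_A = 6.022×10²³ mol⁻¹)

Product: (6.82×10⁻⁶ M)(0.211 L) = 1.439×10⁻⁶ mol.
Photon energy at 359 nm: hc/λ = (6.626×10⁻³⁴)(2.998×10⁸)/(359×10⁻⁹) = 5.533×10⁻¹⁹ J.
Energy delivered: (1.43 mW)(798 s) = 1.141 J.
Photons incident: 1.141 / 5.533×10⁻¹⁹ = 2.062×10¹⁸, i.e. 2.062×10¹⁸/6.022×10²³ = 3.424×10⁻⁶ mol.
Φ = 1.439×10⁻⁶ mol / 3.424×10⁻⁶ mol photons = 0.42.

Φ = 0.42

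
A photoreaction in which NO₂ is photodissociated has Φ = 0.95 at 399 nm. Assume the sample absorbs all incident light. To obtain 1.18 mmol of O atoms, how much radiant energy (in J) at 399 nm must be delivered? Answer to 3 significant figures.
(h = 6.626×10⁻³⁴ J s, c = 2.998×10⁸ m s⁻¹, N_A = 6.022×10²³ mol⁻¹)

Product: 1.18 mmol = 0.00118 mol.
Photons that must be absorbed: 0.00118 / 0.95 = 0.001242 mol.
Photon energy: hc/λ = 4.979×10⁻¹⁹ J; per mole, 2.998×10⁵ J mol⁻¹.
Energy required: 0.001242 × 2.998×10⁵ = 372 J.

372 J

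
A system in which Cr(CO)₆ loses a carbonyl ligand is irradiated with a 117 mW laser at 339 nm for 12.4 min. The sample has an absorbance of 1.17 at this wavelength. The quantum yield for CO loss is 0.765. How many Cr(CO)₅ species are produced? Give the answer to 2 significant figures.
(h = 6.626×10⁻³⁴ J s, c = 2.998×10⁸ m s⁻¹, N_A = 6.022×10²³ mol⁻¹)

Photon energy at 339 nm: hc/λ = (6.626×10⁻³⁴)(2.998×10⁸)/(339×10⁻⁹) = 5.860×10⁻¹⁹ J.
Energy delivered: (117 mW)(744 s) = 87.05 J.
Photons incident: 87.05 / 5.860×10⁻¹⁹ = 1.485×10²⁰, i.e. 1.485×10²⁰/6.022×10²³ = 2.466×10⁻⁴ mol.
Fraction absorbed: 1 − 10^(−1.17) = 0.9324.
Photons absorbed: 0.9324 × 2.466×10⁻⁴ = 2.299×10⁻⁴ mol.
Product: Φ × n_abs = 0.765 × 2.299×10⁻⁴ = 1.759×10⁻⁴ mol.
As a count: 1.759×10⁻⁴ × 6.022×10²³ = 1.1×10²⁰.

1.1×10²⁰ species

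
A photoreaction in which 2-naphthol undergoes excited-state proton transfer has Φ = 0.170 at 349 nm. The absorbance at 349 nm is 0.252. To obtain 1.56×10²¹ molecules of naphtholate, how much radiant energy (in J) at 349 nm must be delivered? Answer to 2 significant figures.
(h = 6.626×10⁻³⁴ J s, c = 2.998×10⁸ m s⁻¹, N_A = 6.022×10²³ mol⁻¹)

1.2×10⁴ J

Product: 1.56×10²¹ / 6.022×10²³ = 0.002591 mol.
Photons that must be absorbed: 0.002591 / 0.170 = 0.01524 mol.
Fraction absorbed: 1 − 10^(−0.252) = 0.4402.
Incident photons needed: 0.01524 / 0.4402 = 0.03462 mol.
Photon energy: hc/λ = 5.692×10⁻¹⁹ J; per mole, 3.428×10⁵ J mol⁻¹.
Energy required: 0.03462 × 3.428×10⁵ = 1.2×10⁴ J.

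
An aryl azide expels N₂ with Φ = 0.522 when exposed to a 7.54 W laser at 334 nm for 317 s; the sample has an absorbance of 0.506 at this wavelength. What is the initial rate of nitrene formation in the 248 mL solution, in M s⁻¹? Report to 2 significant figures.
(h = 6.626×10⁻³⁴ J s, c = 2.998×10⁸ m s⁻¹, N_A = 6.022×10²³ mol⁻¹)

3.0×10⁻⁵ M s⁻¹

Photon energy at 334 nm: hc/λ = (6.626×10⁻³⁴)(2.998×10⁸)/(334×10⁻⁹) = 5.948×10⁻¹⁹ J.
Energy delivered: (7.54 W)(317 s) = 2390 J.
Photons incident: 2390 / 5.948×10⁻¹⁹ = 4.018×10²¹, i.e. 4.018×10²¹/6.022×10²³ = 0.006672 mol.
Fraction absorbed: 1 − 10^(−0.506) = 0.6881.
Photons absorbed: 0.6881 × 0.006672 = 0.004591 mol.
Product formed: 0.522 × 0.004591 = 0.002397 mol.
Rate: 0.002397 mol / (317 s × 0.248 L) = 3.0×10⁻⁵ M s⁻¹.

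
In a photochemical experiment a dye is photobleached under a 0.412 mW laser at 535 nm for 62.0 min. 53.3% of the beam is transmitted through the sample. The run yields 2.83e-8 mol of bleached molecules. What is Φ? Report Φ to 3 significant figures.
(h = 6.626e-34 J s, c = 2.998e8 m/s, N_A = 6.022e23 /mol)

Photon energy at 535 nm: hc/λ = (6.626e-34)(2.998e8)/(535e-9) = 3.713e-19 J.
Energy delivered: (0.412 mW)(3720 s) = 1.533 J.
Photons incident: 1.533 / 3.713e-19 = 4.129e18, i.e. 4.129e18/6.022e23 = 6.857e-6 mol.
Fraction absorbed: 1 − 53.3/100 = 0.4670.
Photons absorbed: 0.4670 × 6.857e-6 = 3.202e-6 mol.
Φ = 2.83e-8 mol / 3.202e-6 mol photons = 0.00884.

Φ = 0.00884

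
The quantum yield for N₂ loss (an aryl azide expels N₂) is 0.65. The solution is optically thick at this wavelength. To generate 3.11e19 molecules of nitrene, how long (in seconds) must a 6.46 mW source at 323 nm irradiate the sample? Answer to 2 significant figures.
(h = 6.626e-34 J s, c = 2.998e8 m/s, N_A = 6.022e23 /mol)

t ≈ 4600 s

Product: 3.11e19 / 6.022e23 = 5.164e-5 mol.
Photons that must be absorbed: 5.164e-5 / 0.65 = 7.945e-5 mol.
Photon energy: hc/λ = 6.150e-19 J; per mole, 3.704e5 J mol⁻¹.
Energy required: 7.945e-5 × 3.704e5 = 29.43 J.
Time: 29.43 J / 0.00646 W = 4600 s.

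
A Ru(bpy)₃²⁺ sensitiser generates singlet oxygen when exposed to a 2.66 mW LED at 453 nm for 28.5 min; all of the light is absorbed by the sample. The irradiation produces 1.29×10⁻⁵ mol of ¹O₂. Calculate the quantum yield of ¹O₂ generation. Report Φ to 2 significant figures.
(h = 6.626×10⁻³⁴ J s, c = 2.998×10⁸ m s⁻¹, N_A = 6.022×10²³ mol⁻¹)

Photon energy at 453 nm: hc/λ = (6.626×10⁻³⁴)(2.998×10⁸)/(453×10⁻⁹) = 4.385×10⁻¹⁹ J.
Energy delivered: (2.66 mW)(1710 s) = 4.549 J.
Photons incident: 4.549 / 4.385×10⁻¹⁹ = 1.037×10¹⁹, i.e. 1.037×10¹⁹/6.022×10²³ = 1.722×10⁻⁵ mol.
Φ = 1.29×10⁻⁵ mol / 1.722×10⁻⁵ mol photons = 0.75.

Φ = 0.75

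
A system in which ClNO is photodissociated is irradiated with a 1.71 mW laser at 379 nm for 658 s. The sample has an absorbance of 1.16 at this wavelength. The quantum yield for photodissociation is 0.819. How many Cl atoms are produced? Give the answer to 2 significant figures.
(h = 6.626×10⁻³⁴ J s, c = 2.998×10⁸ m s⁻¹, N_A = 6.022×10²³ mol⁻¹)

Photon energy at 379 nm: hc/λ = (6.626×10⁻³⁴)(2.998×10⁸)/(379×10⁻⁹) = 5.241×10⁻¹⁹ J.
Energy delivered: (1.71 mW)(658 s) = 1.125 J.
Photons incident: 1.125 / 5.241×10⁻¹⁹ = 2.147×10¹⁸, i.e. 2.147×10¹⁸/6.022×10²³ = 3.565×10⁻⁶ mol.
Fraction absorbed: 1 − 10^(−1.16) = 0.9308.
Photons absorbed: 0.9308 × 3.565×10⁻⁶ = 3.318×10⁻⁶ mol.
Product: Φ × n_abs = 0.819 × 3.318×10⁻⁶ = 2.717×10⁻⁶ mol.
As a count: 2.717×10⁻⁶ × 6.022×10²³ = 1.6×10¹⁸.

1.6×10¹⁸ atoms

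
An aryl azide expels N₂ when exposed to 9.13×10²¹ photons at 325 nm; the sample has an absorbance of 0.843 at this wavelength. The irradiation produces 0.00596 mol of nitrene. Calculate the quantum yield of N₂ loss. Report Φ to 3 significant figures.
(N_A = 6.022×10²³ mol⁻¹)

Moles of photons: 9.13×10²¹ / 6.022×10²³ = 0.01516 mol.
Fraction absorbed: 1 − 10^(−0.843) = 0.8565.
Photons absorbed: 0.8565 × 0.01516 = 0.01298 mol.
Φ = 0.00596 mol / 0.01298 mol photons = 0.459.

Φ = 0.459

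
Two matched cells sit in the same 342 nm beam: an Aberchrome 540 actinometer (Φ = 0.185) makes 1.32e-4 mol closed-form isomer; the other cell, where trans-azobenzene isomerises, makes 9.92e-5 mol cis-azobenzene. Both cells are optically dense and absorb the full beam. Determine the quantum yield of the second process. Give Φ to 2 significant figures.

Photons absorbed by the actinometer: 1.32e-4 / 0.185 = 7.135e-4 mol.
Φ(unknown) = 9.92e-5 / 7.135e-4 = 0.14.

Φ = 0.14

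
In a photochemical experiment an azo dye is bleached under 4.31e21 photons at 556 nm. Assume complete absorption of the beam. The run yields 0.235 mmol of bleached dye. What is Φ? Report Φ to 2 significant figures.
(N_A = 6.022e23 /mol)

Product: 0.235 mmol = 2.35e-4 mol.
Moles of photons: 4.31e21 / 6.022e23 = 0.007157 mol.
Φ = 2.35e-4 mol / 0.007157 mol photons = 0.033.

Φ = 0.033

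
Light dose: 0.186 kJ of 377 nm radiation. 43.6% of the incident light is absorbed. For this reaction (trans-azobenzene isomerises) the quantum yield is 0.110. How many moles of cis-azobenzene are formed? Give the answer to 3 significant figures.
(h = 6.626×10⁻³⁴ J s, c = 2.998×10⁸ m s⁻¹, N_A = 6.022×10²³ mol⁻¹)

Photon energy at 377 nm: hc/λ = (6.626×10⁻³⁴)(2.998×10⁸)/(377×10⁻⁹) = 5.269×10⁻¹⁹ J.
Incident energy: 0.186 kJ = 186 J.
Photons incident: 186 / 5.269×10⁻¹⁹ = 3.530×10²⁰, i.e. 3.530×10²⁰/6.022×10²³ = 5.862×10⁻⁴ mol.
Photons absorbed: 0.436 × 5.862×10⁻⁴ = 2.556×10⁻⁴ mol.
Product: Φ × n_abs = 0.110 × 2.556×10⁻⁴ = 2.812×10⁻⁵ mol.

2.81×10⁻⁵ mol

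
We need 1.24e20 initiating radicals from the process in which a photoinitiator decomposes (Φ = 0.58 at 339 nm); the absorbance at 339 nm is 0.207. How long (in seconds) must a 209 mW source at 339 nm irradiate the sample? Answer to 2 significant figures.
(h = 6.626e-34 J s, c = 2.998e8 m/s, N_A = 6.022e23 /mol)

Product: 1.24e20 / 6.022e23 = 2.059e-4 mol.
Photons that must be absorbed: 2.059e-4 / 0.58 = 3.550e-4 mol.
Fraction absorbed: 1 − 10^(−0.207) = 0.3791.
Incident photons needed: 3.550e-4 / 0.3791 = 9.364e-4 mol.
Photon energy: hc/λ = 5.860e-19 J; per mole, 3.529e5 J mol⁻¹.
Energy required: 9.364e-4 × 3.529e5 = 330.5 J.
Time: 330.5 J / 0.209 W = 1600 s.

t ≈ 1600 s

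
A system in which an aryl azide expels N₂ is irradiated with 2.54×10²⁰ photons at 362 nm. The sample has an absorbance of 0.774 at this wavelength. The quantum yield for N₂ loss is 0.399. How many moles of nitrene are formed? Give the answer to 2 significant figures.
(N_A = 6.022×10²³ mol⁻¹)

Moles of photons: 2.54×10²⁰ / 6.022×10²³ = 4.218×10⁻⁴ mol.
Fraction absorbed: 1 − 10^(−0.774) = 0.8317.
Photons absorbed: 0.8317 × 4.218×10⁻⁴ = 3.508×10⁻⁴ mol.
Product: Φ × n_abs = 0.399 × 3.508×10⁻⁴ = 1.400×10⁻⁴ mol.

1.4×10⁻⁴ mol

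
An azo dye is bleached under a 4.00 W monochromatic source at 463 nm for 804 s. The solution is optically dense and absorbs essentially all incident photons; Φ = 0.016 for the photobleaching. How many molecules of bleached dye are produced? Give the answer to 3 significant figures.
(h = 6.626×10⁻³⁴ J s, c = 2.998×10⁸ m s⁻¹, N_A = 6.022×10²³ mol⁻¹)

1.20×10²⁰ molecules

Photon energy at 463 nm: hc/λ = (6.626×10⁻³⁴)(2.998×10⁸)/(463×10⁻⁹) = 4.290×10⁻¹⁹ J.
Energy delivered: (4.00 W)(804 s) = 3216 J.
Photons incident: 3216 / 4.290×10⁻¹⁹ = 7.497×10²¹, i.e. 7.497×10²¹/6.022×10²³ = 0.01245 mol.
Product: Φ × n_abs = 0.016 × 0.01245 = 1.992×10⁻⁴ mol.
As a count: 1.992×10⁻⁴ × 6.022×10²³ = 1.20×10²⁰.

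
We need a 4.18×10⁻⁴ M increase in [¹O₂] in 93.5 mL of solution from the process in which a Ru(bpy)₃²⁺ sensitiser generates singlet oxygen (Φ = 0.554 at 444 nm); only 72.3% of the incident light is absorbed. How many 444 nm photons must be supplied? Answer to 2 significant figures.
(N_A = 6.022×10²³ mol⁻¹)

Product: (4.18×10⁻⁴ M)(0.0935 L) = 3.908×10⁻⁵ mol.
Photons that must be absorbed: 3.908×10⁻⁵ / 0.554 = 7.054×10⁻⁵ mol.
Incident photons needed: 7.054×10⁻⁵ / 0.723 = 9.757×10⁻⁵ mol.
Photon count: 9.757×10⁻⁵ × 6.022×10²³ = 5.9×10¹⁹.

5.9×10¹⁹ photons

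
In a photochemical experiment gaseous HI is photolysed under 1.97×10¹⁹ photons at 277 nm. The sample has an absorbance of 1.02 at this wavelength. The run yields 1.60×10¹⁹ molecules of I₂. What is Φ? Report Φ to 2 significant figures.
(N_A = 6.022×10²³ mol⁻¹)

Product: 1.60×10¹⁹ / 6.022×10²³ = 2.657×10⁻⁵ mol.
Moles of photons: 1.97×10¹⁹ / 6.022×10²³ = 3.271×10⁻⁵ mol.
Fraction absorbed: 1 − 10^(−1.02) = 0.9045.
Photons absorbed: 0.9045 × 3.271×10⁻⁵ = 2.959×10⁻⁵ mol.
Φ = 2.657×10⁻⁵ mol / 2.959×10⁻⁵ mol photons = 0.90.

Φ = 0.90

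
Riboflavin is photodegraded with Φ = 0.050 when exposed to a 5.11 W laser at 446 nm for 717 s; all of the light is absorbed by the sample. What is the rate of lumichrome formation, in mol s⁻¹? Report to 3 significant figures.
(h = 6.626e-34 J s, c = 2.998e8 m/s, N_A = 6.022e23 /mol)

Photon energy at 446 nm: hc/λ = (6.626e-34)(2.998e8)/(446e-9) = 4.454e-19 J.
Energy delivered: (5.11 W)(717 s) = 3664 J.
Photons incident: 3664 / 4.454e-19 = 8.226e21, i.e. 8.226e21/6.022e23 = 0.01366 mol.
Product formed: 0.050 × 0.01366 = 6.830e-4 mol.
Rate: 6.830e-4 / 717 s = 9.53e-7 mol s⁻¹.

9.53e-7 mol s⁻¹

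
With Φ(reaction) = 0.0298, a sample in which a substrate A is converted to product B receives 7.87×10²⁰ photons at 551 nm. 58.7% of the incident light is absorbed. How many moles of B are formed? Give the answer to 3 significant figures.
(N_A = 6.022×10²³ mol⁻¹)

2.29×10⁻⁵ mol

Moles of photons: 7.87×10²⁰ / 6.022×10²³ = 0.001307 mol.
Photons absorbed: 0.587 × 0.001307 = 7.672×10⁻⁴ mol.
Product: Φ × n_abs = 0.0298 × 7.672×10⁻⁴ = 2.286×10⁻⁵ mol.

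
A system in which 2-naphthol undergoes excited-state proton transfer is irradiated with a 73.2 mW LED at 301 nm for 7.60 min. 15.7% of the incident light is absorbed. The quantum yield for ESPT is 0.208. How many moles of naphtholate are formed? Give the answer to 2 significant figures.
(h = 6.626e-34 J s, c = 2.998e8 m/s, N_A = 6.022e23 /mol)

Photon energy at 301 nm: hc/λ = (6.626e-34)(2.998e8)/(301e-9) = 6.600e-19 J.
Energy delivered: (73.2 mW)(456 s) = 33.38 J.
Photons incident: 33.38 / 6.600e-19 = 5.058e19, i.e. 5.058e19/6.022e23 = 8.399e-5 mol.
Photons absorbed: 0.157 × 8.399e-5 = 1.319e-5 mol.
Product: Φ × n_abs = 0.208 × 1.319e-5 = 2.744e-6 mol.

2.7e-6 mol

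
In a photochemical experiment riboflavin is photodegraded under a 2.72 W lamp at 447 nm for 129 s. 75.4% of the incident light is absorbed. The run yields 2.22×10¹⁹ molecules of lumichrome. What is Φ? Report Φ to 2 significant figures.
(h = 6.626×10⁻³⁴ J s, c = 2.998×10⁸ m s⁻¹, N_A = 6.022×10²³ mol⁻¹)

Φ = 0.037

Product: 2.22×10¹⁹ / 6.022×10²³ = 3.686×10⁻⁵ mol.
Photon energy at 447 nm: hc/λ = (6.626×10⁻³⁴)(2.998×10⁸)/(447×10⁻⁹) = 4.444×10⁻¹⁹ J.
Energy delivered: (2.72 W)(129 s) = 350.9 J.
Photons incident: 350.9 / 4.444×10⁻¹⁹ = 7.896×10²⁰, i.e. 7.896×10²⁰/6.022×10²³ = 0.001311 mol.
Photons absorbed: 0.754 × 0.001311 = 9.885×10⁻⁴ mol.
Φ = 3.686×10⁻⁵ mol / 9.885×10⁻⁴ mol photons = 0.037.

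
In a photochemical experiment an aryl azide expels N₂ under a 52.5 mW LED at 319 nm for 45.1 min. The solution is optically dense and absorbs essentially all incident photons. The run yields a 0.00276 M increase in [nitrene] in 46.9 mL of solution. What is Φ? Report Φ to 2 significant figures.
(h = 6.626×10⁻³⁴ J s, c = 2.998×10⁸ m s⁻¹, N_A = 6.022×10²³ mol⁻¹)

Φ = 0.34

Product: (0.00276 M)(0.0469 L) = 1.294×10⁻⁴ mol.
Photon energy at 319 nm: hc/λ = (6.626×10⁻³⁴)(2.998×10⁸)/(319×10⁻⁹) = 6.227×10⁻¹⁹ J.
Energy delivered: (52.5 mW)(2706 s) = 142.1 J.
Photons incident: 142.1 / 6.227×10⁻¹⁹ = 2.282×10²⁰, i.e. 2.282×10²⁰/6.022×10²³ = 3.789×10⁻⁴ mol.
Φ = 1.294×10⁻⁴ mol / 3.789×10⁻⁴ mol photons = 0.34.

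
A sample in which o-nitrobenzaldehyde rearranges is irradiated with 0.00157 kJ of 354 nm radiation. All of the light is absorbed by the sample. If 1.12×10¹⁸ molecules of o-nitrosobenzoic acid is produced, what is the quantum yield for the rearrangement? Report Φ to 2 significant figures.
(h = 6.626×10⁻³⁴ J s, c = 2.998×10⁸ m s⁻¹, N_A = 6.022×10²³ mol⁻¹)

Product: 1.12×10¹⁸ / 6.022×10²³ = 1.860×10⁻⁶ mol.
Photon energy at 354 nm: hc/λ = (6.626×10⁻³⁴)(2.998×10⁸)/(354×10⁻⁹) = 5.612×10⁻¹⁹ J.
Incident energy: 0.00157 kJ = 1.57 J.
Photons incident: 1.57 / 5.612×10⁻¹⁹ = 2.798×10¹⁸, i.e. 2.798×10¹⁸/6.022×10²³ = 4.646×10⁻⁶ mol.
Φ = 1.860×10⁻⁶ mol / 4.646×10⁻⁶ mol photons = 0.40.

Φ = 0.40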